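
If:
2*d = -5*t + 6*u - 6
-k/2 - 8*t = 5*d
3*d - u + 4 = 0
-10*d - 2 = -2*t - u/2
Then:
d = 24/7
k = -1872/7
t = 102/7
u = 100/7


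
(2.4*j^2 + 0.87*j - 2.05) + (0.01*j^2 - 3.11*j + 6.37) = 2.41*j^2 - 2.24*j + 4.32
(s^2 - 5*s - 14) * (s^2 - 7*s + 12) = s^4 - 12*s^3 + 33*s^2 + 38*s - 168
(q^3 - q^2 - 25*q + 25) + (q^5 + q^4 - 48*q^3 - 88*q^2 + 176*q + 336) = q^5 + q^4 - 47*q^3 - 89*q^2 + 151*q + 361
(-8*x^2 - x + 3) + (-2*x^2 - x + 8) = -10*x^2 - 2*x + 11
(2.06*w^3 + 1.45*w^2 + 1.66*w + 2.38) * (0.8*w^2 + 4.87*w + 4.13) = 1.648*w^5 + 11.1922*w^4 + 16.8973*w^3 + 15.9767*w^2 + 18.4464*w + 9.8294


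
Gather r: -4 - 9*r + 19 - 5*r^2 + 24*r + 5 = -5*r^2 + 15*r + 20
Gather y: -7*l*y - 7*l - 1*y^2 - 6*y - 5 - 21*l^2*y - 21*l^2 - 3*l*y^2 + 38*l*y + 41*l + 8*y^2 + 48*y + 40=-21*l^2 + 34*l + y^2*(7 - 3*l) + y*(-21*l^2 + 31*l + 42) + 35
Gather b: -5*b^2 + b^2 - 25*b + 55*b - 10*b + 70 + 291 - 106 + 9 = -4*b^2 + 20*b + 264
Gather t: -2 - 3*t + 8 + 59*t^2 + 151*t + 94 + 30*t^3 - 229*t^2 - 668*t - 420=30*t^3 - 170*t^2 - 520*t - 320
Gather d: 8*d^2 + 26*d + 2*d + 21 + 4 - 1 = 8*d^2 + 28*d + 24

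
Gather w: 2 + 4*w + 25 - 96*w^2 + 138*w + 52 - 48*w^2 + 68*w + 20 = -144*w^2 + 210*w + 99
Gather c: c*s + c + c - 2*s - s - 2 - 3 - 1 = c*(s + 2) - 3*s - 6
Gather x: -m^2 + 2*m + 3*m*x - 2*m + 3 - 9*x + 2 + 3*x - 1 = -m^2 + x*(3*m - 6) + 4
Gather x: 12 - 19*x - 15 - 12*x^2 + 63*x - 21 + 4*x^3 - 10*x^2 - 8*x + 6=4*x^3 - 22*x^2 + 36*x - 18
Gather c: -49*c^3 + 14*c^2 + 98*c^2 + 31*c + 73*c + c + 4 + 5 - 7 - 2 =-49*c^3 + 112*c^2 + 105*c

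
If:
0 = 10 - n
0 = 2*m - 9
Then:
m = 9/2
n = 10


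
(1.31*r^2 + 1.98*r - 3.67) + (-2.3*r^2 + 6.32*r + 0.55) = -0.99*r^2 + 8.3*r - 3.12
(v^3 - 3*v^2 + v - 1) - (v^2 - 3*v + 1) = v^3 - 4*v^2 + 4*v - 2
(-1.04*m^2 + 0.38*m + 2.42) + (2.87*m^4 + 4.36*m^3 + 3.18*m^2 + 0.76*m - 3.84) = 2.87*m^4 + 4.36*m^3 + 2.14*m^2 + 1.14*m - 1.42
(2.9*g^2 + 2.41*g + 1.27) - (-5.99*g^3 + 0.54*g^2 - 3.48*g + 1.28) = 5.99*g^3 + 2.36*g^2 + 5.89*g - 0.01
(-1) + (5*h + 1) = 5*h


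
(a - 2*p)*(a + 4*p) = a^2 + 2*a*p - 8*p^2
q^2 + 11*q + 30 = (q + 5)*(q + 6)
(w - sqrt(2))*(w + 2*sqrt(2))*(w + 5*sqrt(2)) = w^3 + 6*sqrt(2)*w^2 + 6*w - 20*sqrt(2)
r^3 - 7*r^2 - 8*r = r*(r - 8)*(r + 1)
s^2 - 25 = (s - 5)*(s + 5)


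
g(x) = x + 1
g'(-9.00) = 1.00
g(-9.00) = -8.00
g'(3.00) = 1.00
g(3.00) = 4.00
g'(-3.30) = 1.00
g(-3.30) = -2.30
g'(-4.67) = 1.00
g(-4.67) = -3.67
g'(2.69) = 1.00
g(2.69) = 3.69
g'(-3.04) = 1.00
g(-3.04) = -2.04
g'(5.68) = 1.00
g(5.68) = 6.68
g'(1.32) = 1.00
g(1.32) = 2.32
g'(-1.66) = 1.00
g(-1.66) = -0.66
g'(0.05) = 1.00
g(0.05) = 1.05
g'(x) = 1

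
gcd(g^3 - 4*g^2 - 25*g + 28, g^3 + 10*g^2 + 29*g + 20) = g + 4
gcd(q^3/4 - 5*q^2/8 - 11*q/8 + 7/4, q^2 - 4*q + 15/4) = 1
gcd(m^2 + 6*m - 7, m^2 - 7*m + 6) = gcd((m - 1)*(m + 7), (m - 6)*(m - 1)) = m - 1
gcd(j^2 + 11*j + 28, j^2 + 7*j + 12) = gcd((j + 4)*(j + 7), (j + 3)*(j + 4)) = j + 4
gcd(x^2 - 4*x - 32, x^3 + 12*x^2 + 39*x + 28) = x + 4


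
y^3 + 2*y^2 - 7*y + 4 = (y - 1)^2*(y + 4)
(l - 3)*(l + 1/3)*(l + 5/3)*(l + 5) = l^4 + 4*l^3 - 94*l^2/9 - 260*l/9 - 25/3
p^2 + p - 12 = (p - 3)*(p + 4)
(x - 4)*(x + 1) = x^2 - 3*x - 4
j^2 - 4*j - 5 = (j - 5)*(j + 1)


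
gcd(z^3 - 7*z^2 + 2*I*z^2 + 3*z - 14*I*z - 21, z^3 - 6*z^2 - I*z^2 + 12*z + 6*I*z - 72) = z + 3*I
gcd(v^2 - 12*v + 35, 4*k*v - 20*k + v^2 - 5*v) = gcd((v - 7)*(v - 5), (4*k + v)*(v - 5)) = v - 5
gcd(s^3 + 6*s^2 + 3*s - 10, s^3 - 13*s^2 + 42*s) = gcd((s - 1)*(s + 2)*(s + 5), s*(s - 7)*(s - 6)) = 1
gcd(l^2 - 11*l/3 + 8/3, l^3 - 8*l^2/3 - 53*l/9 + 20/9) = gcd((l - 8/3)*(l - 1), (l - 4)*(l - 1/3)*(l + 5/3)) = 1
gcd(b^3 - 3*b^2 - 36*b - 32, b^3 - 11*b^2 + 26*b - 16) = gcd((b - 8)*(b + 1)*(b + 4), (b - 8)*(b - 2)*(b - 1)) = b - 8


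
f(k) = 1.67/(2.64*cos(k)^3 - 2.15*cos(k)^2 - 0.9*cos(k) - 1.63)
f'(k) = 1.67*(7.92*sin(k)*cos(k)^2 - 4.3*sin(k)*cos(k) - 0.9*sin(k))/(2.64*cos(k)^3 - 2.15*cos(k)^2 - 0.9*cos(k) - 1.63)^2 = (13.2264*cos(k)^2 - 7.181*cos(k) - 1.503)*sin(k)/(-2.64*cos(k)^3 + 2.15*cos(k)^2 + 0.9*cos(k) + 1.63)^2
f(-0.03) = -0.82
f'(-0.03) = -0.03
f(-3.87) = -0.51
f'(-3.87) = 0.71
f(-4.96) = -0.86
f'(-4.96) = -0.64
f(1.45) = -0.95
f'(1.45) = -0.69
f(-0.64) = -0.70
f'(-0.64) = -0.13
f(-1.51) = -0.99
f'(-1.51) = 0.66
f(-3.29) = -0.31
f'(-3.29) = 0.09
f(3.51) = -0.35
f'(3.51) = -0.26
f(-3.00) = -0.31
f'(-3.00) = -0.09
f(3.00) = -0.31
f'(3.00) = 0.09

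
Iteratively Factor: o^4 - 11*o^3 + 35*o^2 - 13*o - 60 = (o - 4)*(o^3 - 7*o^2 + 7*o + 15) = (o - 4)*(o - 3)*(o^2 - 4*o - 5) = (o - 5)*(o - 4)*(o - 3)*(o + 1)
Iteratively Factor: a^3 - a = (a - 1)*(a^2 + a) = (a - 1)*(a + 1)*(a)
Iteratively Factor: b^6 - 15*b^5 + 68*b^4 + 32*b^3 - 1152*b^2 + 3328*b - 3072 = (b + 4)*(b^5 - 19*b^4 + 144*b^3 - 544*b^2 + 1024*b - 768) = (b - 4)*(b + 4)*(b^4 - 15*b^3 + 84*b^2 - 208*b + 192) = (b - 4)^2*(b + 4)*(b^3 - 11*b^2 + 40*b - 48) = (b - 4)^2*(b - 3)*(b + 4)*(b^2 - 8*b + 16) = (b - 4)^3*(b - 3)*(b + 4)*(b - 4)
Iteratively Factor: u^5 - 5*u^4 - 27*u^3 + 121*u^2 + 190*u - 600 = (u + 3)*(u^4 - 8*u^3 - 3*u^2 + 130*u - 200) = (u - 5)*(u + 3)*(u^3 - 3*u^2 - 18*u + 40) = (u - 5)^2*(u + 3)*(u^2 + 2*u - 8) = (u - 5)^2*(u - 2)*(u + 3)*(u + 4)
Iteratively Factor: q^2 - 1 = (q + 1)*(q - 1)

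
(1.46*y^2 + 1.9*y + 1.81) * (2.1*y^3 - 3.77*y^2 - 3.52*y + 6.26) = 3.066*y^5 - 1.5142*y^4 - 8.5012*y^3 - 4.3721*y^2 + 5.5228*y + 11.3306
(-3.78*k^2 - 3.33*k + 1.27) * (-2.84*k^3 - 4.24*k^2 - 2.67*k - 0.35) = 10.7352*k^5 + 25.4844*k^4 + 20.605*k^3 + 4.8293*k^2 - 2.2254*k - 0.4445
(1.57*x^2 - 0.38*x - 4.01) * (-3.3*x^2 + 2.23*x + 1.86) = -5.181*x^4 + 4.7551*x^3 + 15.3058*x^2 - 9.6491*x - 7.4586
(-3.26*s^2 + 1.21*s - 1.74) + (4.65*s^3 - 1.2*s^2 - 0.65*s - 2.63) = 4.65*s^3 - 4.46*s^2 + 0.56*s - 4.37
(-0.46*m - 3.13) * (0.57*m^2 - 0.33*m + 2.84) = -0.2622*m^3 - 1.6323*m^2 - 0.2735*m - 8.8892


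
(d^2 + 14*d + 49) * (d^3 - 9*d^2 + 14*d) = d^5 + 5*d^4 - 63*d^3 - 245*d^2 + 686*d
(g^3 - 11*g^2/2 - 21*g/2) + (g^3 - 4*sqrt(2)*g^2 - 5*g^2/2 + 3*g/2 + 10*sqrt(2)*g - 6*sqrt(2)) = 2*g^3 - 8*g^2 - 4*sqrt(2)*g^2 - 9*g + 10*sqrt(2)*g - 6*sqrt(2)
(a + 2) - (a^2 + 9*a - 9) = -a^2 - 8*a + 11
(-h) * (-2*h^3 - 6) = 2*h^4 + 6*h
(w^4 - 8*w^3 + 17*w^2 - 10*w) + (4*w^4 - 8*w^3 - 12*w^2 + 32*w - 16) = 5*w^4 - 16*w^3 + 5*w^2 + 22*w - 16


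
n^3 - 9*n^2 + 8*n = n*(n - 8)*(n - 1)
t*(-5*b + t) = -5*b*t + t^2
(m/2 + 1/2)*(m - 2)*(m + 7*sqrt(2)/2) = m^3/2 - m^2/2 + 7*sqrt(2)*m^2/4 - 7*sqrt(2)*m/4 - m - 7*sqrt(2)/2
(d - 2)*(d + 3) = d^2 + d - 6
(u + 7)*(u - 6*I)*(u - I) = u^3 + 7*u^2 - 7*I*u^2 - 6*u - 49*I*u - 42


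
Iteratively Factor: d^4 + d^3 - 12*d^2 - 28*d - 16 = (d + 2)*(d^3 - d^2 - 10*d - 8) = (d + 1)*(d + 2)*(d^2 - 2*d - 8) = (d - 4)*(d + 1)*(d + 2)*(d + 2)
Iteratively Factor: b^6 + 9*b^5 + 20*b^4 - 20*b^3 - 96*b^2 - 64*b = (b + 1)*(b^5 + 8*b^4 + 12*b^3 - 32*b^2 - 64*b) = (b + 1)*(b + 4)*(b^4 + 4*b^3 - 4*b^2 - 16*b) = (b + 1)*(b + 2)*(b + 4)*(b^3 + 2*b^2 - 8*b) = (b + 1)*(b + 2)*(b + 4)^2*(b^2 - 2*b) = b*(b + 1)*(b + 2)*(b + 4)^2*(b - 2)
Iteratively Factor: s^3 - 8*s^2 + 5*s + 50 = (s - 5)*(s^2 - 3*s - 10) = (s - 5)^2*(s + 2)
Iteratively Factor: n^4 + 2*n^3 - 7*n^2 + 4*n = (n - 1)*(n^3 + 3*n^2 - 4*n) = (n - 1)*(n + 4)*(n^2 - n) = n*(n - 1)*(n + 4)*(n - 1)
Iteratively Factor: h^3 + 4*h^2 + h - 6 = (h + 3)*(h^2 + h - 2) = (h - 1)*(h + 3)*(h + 2)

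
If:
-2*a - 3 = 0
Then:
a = -3/2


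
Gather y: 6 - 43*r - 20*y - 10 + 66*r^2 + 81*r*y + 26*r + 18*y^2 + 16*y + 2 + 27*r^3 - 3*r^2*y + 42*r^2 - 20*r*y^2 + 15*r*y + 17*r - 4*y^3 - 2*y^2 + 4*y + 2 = 27*r^3 + 108*r^2 - 4*y^3 + y^2*(16 - 20*r) + y*(-3*r^2 + 96*r)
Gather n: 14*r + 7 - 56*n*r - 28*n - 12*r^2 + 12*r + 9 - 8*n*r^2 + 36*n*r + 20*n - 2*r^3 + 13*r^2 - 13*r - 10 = n*(-8*r^2 - 20*r - 8) - 2*r^3 + r^2 + 13*r + 6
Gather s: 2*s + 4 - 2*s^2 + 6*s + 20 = -2*s^2 + 8*s + 24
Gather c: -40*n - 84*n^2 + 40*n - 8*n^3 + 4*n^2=-8*n^3 - 80*n^2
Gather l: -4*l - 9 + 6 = -4*l - 3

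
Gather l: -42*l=-42*l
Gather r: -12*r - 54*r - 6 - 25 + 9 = -66*r - 22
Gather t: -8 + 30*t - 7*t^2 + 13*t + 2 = -7*t^2 + 43*t - 6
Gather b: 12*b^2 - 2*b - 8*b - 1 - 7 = 12*b^2 - 10*b - 8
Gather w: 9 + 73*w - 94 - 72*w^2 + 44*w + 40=-72*w^2 + 117*w - 45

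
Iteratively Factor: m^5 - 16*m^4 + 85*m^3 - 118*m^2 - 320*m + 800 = (m - 4)*(m^4 - 12*m^3 + 37*m^2 + 30*m - 200) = (m - 5)*(m - 4)*(m^3 - 7*m^2 + 2*m + 40) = (m - 5)*(m - 4)^2*(m^2 - 3*m - 10) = (m - 5)*(m - 4)^2*(m + 2)*(m - 5)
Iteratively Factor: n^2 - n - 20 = (n + 4)*(n - 5)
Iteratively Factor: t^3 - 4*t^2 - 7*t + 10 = (t + 2)*(t^2 - 6*t + 5) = (t - 1)*(t + 2)*(t - 5)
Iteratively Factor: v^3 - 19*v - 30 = (v + 2)*(v^2 - 2*v - 15) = (v - 5)*(v + 2)*(v + 3)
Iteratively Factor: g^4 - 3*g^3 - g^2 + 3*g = (g - 3)*(g^3 - g) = (g - 3)*(g - 1)*(g^2 + g) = g*(g - 3)*(g - 1)*(g + 1)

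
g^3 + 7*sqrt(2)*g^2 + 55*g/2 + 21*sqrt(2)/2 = (g + sqrt(2)/2)*(g + 3*sqrt(2))*(g + 7*sqrt(2)/2)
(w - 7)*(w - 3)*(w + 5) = w^3 - 5*w^2 - 29*w + 105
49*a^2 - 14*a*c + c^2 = (-7*a + c)^2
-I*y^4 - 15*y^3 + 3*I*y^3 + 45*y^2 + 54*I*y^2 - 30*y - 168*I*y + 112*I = (y - 2)*(y - 8*I)*(y - 7*I)*(-I*y + I)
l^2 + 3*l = l*(l + 3)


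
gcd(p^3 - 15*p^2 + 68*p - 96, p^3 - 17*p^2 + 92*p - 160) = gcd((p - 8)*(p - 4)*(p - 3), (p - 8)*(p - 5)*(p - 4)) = p^2 - 12*p + 32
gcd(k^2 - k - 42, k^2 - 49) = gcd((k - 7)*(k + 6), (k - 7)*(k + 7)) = k - 7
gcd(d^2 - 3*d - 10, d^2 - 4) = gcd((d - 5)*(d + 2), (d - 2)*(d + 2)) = d + 2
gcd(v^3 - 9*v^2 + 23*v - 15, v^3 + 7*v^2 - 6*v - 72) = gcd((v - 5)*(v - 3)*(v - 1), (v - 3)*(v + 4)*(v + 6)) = v - 3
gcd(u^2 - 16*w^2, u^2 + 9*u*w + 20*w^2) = u + 4*w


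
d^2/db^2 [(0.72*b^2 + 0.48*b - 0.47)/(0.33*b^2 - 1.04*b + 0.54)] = (0.598752*b^3 - 1.076922*b^2 + 0.454608*b + 0.109844)/(0.035937*b^6 - 0.339768*b^5 + 1.247202*b^4 - 2.236832*b^3 + 2.040876*b^2 - 0.909792*b + 0.157464)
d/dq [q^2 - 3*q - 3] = 2*q - 3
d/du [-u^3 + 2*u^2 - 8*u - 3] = -3*u^2 + 4*u - 8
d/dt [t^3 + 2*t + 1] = 3*t^2 + 2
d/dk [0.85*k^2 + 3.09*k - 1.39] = 1.7*k + 3.09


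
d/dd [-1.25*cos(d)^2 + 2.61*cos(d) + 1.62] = (2.5*cos(d) - 2.61)*sin(d)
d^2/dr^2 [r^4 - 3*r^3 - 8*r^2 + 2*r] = 12*r^2 - 18*r - 16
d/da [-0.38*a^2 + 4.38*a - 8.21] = 4.38 - 0.76*a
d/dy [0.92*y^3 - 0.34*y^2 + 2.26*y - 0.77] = 2.76*y^2 - 0.68*y + 2.26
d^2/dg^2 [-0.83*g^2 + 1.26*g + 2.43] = -1.66000000000000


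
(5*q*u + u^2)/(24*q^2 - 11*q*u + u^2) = u*(5*q + u)/(24*q^2 - 11*q*u + u^2)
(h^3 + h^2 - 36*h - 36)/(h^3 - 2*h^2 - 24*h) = (h^2 + 7*h + 6)/(h*(h + 4))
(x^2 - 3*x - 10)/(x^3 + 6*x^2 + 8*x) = (x - 5)/(x*(x + 4))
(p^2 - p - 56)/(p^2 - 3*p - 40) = (p + 7)/(p + 5)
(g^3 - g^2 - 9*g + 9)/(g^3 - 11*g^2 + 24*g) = (g^2 + 2*g - 3)/(g*(g - 8))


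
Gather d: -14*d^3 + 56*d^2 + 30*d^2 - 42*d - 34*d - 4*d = -14*d^3 + 86*d^2 - 80*d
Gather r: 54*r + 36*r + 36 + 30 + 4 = 90*r + 70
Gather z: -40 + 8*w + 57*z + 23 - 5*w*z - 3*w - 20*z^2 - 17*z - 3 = 5*w - 20*z^2 + z*(40 - 5*w) - 20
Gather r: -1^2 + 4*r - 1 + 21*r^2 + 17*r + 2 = 21*r^2 + 21*r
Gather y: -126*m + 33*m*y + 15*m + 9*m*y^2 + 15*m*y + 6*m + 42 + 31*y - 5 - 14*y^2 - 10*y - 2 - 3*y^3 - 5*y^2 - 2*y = -105*m - 3*y^3 + y^2*(9*m - 19) + y*(48*m + 19) + 35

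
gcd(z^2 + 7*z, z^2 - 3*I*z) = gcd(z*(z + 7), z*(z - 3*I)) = z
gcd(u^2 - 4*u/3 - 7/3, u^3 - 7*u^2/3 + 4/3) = 1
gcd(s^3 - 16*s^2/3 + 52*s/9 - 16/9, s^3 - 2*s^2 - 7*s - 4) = s - 4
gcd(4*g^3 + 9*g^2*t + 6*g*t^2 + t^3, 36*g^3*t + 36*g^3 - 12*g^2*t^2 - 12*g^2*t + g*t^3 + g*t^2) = 1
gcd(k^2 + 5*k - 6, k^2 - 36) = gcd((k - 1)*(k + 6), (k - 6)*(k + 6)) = k + 6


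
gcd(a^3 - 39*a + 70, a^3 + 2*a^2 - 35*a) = a^2 + 2*a - 35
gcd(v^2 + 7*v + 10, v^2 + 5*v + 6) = v + 2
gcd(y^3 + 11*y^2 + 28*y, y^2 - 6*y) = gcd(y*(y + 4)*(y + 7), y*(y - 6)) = y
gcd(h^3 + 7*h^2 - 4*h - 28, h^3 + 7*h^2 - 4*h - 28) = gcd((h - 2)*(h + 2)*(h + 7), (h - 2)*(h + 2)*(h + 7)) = h^3 + 7*h^2 - 4*h - 28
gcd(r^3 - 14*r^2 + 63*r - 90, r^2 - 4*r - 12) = r - 6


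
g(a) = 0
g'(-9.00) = 0.00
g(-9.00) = 0.00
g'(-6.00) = 0.00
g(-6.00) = 0.00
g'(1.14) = 0.00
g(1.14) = 0.00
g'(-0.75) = 0.00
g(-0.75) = 0.00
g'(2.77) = 0.00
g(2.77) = 0.00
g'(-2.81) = 0.00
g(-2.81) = 0.00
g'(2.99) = 0.00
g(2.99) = 0.00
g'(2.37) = 0.00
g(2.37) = 0.00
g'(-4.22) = 0.00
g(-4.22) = 0.00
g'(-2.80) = 0.00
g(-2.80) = 0.00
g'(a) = 0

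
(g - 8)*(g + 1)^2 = g^3 - 6*g^2 - 15*g - 8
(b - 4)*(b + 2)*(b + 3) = b^3 + b^2 - 14*b - 24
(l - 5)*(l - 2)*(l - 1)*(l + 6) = l^4 - 2*l^3 - 31*l^2 + 92*l - 60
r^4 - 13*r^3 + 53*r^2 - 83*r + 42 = (r - 7)*(r - 3)*(r - 2)*(r - 1)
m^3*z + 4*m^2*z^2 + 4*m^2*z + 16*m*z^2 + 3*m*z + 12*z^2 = (m + 3)*(m + 4*z)*(m*z + z)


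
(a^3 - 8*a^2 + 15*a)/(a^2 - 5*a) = a - 3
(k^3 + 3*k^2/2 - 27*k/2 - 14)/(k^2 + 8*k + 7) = (k^2 + k/2 - 14)/(k + 7)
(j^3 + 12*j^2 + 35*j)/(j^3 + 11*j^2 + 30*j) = (j + 7)/(j + 6)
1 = 1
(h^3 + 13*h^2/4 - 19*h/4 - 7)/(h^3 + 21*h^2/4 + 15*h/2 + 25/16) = 4*(4*h^3 + 13*h^2 - 19*h - 28)/(16*h^3 + 84*h^2 + 120*h + 25)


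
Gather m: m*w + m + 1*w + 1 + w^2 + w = m*(w + 1) + w^2 + 2*w + 1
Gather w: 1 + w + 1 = w + 2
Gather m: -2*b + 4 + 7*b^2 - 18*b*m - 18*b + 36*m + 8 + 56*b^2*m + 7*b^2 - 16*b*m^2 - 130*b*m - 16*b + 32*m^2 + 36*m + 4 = 14*b^2 - 36*b + m^2*(32 - 16*b) + m*(56*b^2 - 148*b + 72) + 16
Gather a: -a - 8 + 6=-a - 2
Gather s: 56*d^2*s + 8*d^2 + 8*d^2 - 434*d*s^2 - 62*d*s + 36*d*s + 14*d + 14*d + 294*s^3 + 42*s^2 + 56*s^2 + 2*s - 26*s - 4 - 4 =16*d^2 + 28*d + 294*s^3 + s^2*(98 - 434*d) + s*(56*d^2 - 26*d - 24) - 8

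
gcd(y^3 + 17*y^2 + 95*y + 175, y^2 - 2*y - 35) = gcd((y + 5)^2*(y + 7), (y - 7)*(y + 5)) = y + 5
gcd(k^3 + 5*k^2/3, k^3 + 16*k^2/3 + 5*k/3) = k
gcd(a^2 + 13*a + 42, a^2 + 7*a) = a + 7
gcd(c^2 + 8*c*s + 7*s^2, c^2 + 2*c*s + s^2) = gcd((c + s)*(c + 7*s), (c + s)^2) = c + s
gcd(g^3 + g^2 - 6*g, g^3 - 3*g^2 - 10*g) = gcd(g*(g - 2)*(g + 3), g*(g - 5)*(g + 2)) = g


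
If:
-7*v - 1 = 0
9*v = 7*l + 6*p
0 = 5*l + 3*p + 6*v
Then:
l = 1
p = -29/21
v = -1/7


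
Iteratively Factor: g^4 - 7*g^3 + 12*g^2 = (g)*(g^3 - 7*g^2 + 12*g) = g*(g - 3)*(g^2 - 4*g) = g^2*(g - 3)*(g - 4)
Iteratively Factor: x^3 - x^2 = (x)*(x^2 - x) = x*(x - 1)*(x)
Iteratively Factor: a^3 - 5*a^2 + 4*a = (a - 1)*(a^2 - 4*a) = a*(a - 1)*(a - 4)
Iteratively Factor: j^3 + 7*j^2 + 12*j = (j + 3)*(j^2 + 4*j) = (j + 3)*(j + 4)*(j)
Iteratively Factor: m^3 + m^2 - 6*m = (m)*(m^2 + m - 6) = m*(m - 2)*(m + 3)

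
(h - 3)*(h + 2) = h^2 - h - 6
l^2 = l^2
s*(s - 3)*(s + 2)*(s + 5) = s^4 + 4*s^3 - 11*s^2 - 30*s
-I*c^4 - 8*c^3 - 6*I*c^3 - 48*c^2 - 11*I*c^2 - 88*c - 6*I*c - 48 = (c + 2)*(c + 3)*(c - 8*I)*(-I*c - I)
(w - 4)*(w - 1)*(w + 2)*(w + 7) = w^4 + 4*w^3 - 27*w^2 - 34*w + 56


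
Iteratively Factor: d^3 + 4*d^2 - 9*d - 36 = (d + 4)*(d^2 - 9) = (d + 3)*(d + 4)*(d - 3)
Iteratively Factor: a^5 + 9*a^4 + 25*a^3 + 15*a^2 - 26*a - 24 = (a + 3)*(a^4 + 6*a^3 + 7*a^2 - 6*a - 8) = (a + 3)*(a + 4)*(a^3 + 2*a^2 - a - 2) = (a + 1)*(a + 3)*(a + 4)*(a^2 + a - 2) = (a + 1)*(a + 2)*(a + 3)*(a + 4)*(a - 1)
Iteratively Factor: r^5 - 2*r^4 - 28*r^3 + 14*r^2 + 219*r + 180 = (r + 3)*(r^4 - 5*r^3 - 13*r^2 + 53*r + 60) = (r + 1)*(r + 3)*(r^3 - 6*r^2 - 7*r + 60) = (r + 1)*(r + 3)^2*(r^2 - 9*r + 20) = (r - 4)*(r + 1)*(r + 3)^2*(r - 5)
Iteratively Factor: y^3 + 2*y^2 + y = (y)*(y^2 + 2*y + 1) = y*(y + 1)*(y + 1)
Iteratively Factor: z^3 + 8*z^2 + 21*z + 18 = (z + 3)*(z^2 + 5*z + 6) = (z + 3)^2*(z + 2)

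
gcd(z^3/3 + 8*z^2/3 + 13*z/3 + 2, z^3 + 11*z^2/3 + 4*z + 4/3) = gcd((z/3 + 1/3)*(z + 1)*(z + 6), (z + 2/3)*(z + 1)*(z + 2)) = z + 1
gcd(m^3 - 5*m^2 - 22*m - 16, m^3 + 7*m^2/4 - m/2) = m + 2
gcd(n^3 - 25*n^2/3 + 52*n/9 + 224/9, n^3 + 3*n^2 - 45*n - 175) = n - 7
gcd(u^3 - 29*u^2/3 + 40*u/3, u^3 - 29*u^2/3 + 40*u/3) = u^3 - 29*u^2/3 + 40*u/3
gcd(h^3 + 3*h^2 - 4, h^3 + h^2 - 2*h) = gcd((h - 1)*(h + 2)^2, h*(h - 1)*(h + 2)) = h^2 + h - 2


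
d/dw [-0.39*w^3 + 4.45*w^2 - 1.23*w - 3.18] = -1.17*w^2 + 8.9*w - 1.23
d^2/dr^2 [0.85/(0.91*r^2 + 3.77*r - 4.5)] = (-1.40777*r^2 - 5.83219*r + 0.85*(1.82*r + 3.77)*(3.64*r + 7.54) + 6.9615)/(0.91*r^2 + 3.77*r - 4.5)^3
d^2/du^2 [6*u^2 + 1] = 12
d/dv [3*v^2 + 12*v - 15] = 6*v + 12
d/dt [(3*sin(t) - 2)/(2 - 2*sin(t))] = cos(t)/(2*(sin(t) - 1)^2)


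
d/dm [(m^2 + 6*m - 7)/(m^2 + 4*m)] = 2*(-m^2 + 7*m + 14)/(m^2*(m^2 + 8*m + 16))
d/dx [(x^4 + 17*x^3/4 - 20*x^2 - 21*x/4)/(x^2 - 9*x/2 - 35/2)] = (16*x^5 - 74*x^4 - 866*x^3 - 1023*x^2 + 5600*x + 735)/(2*(4*x^4 - 36*x^3 - 59*x^2 + 630*x + 1225))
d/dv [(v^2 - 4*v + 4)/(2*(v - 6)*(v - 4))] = (-3*v^2 + 20*v - 28)/(v^4 - 20*v^3 + 148*v^2 - 480*v + 576)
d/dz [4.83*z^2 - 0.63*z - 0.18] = 9.66*z - 0.63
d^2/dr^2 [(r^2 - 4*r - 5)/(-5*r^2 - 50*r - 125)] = 4*(7*r - 25)/(5*(r^4 + 20*r^3 + 150*r^2 + 500*r + 625))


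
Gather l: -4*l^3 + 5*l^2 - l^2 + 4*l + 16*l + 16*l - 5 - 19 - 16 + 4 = -4*l^3 + 4*l^2 + 36*l - 36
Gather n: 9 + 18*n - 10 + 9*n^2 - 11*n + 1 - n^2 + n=8*n^2 + 8*n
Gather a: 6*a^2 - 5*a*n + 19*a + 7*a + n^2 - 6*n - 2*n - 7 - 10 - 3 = 6*a^2 + a*(26 - 5*n) + n^2 - 8*n - 20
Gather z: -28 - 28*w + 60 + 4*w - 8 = 24 - 24*w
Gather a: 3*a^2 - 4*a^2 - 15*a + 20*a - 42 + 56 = -a^2 + 5*a + 14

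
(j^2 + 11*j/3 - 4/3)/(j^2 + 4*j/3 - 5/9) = 3*(j + 4)/(3*j + 5)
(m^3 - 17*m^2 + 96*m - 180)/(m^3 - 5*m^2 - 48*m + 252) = (m - 5)/(m + 7)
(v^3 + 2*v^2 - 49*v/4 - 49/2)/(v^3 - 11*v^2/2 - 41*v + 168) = (v^2 + 11*v/2 + 7)/(v^2 - 2*v - 48)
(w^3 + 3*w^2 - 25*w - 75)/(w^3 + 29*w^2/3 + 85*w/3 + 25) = 3*(w - 5)/(3*w + 5)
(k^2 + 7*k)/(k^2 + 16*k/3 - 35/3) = 3*k/(3*k - 5)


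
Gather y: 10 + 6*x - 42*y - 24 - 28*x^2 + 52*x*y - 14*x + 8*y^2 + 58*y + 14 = -28*x^2 - 8*x + 8*y^2 + y*(52*x + 16)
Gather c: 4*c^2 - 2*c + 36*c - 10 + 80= 4*c^2 + 34*c + 70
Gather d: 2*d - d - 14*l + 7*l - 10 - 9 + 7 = d - 7*l - 12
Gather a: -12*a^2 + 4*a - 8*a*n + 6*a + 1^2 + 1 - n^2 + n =-12*a^2 + a*(10 - 8*n) - n^2 + n + 2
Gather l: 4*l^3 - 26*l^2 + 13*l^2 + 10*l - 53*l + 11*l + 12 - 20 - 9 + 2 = 4*l^3 - 13*l^2 - 32*l - 15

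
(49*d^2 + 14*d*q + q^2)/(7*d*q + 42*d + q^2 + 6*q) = (7*d + q)/(q + 6)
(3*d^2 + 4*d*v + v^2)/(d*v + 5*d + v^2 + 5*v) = (3*d + v)/(v + 5)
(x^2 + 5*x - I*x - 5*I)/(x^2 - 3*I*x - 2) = (x + 5)/(x - 2*I)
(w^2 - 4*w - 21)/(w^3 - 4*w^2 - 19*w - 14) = (w + 3)/(w^2 + 3*w + 2)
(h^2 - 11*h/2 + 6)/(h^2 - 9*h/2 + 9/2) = (h - 4)/(h - 3)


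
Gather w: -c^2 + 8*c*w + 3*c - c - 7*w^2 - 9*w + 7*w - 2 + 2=-c^2 + 2*c - 7*w^2 + w*(8*c - 2)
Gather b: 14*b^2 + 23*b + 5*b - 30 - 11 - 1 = 14*b^2 + 28*b - 42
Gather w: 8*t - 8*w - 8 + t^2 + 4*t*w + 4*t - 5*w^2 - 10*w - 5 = t^2 + 12*t - 5*w^2 + w*(4*t - 18) - 13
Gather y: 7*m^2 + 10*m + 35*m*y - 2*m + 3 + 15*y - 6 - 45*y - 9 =7*m^2 + 8*m + y*(35*m - 30) - 12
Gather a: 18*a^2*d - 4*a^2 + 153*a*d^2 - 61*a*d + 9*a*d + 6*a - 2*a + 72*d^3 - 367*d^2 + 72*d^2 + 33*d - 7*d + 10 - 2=a^2*(18*d - 4) + a*(153*d^2 - 52*d + 4) + 72*d^3 - 295*d^2 + 26*d + 8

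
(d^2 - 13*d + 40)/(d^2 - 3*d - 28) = (-d^2 + 13*d - 40)/(-d^2 + 3*d + 28)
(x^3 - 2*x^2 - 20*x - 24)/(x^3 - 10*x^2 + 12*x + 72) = (x + 2)/(x - 6)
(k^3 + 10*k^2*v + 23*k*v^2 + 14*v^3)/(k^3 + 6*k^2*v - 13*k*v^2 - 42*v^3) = (-k - v)/(-k + 3*v)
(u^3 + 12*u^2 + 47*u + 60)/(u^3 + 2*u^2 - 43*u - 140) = (u + 3)/(u - 7)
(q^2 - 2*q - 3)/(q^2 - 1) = (q - 3)/(q - 1)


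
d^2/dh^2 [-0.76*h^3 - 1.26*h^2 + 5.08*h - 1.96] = -4.56*h - 2.52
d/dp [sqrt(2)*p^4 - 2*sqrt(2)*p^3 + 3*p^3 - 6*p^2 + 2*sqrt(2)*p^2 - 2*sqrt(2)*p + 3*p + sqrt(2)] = 4*sqrt(2)*p^3 - 6*sqrt(2)*p^2 + 9*p^2 - 12*p + 4*sqrt(2)*p - 2*sqrt(2) + 3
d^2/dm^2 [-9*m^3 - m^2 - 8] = -54*m - 2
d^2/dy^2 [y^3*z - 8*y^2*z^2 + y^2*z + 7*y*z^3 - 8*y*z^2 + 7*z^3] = 2*z*(3*y - 8*z + 1)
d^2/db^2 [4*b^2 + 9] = 8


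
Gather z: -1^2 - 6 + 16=9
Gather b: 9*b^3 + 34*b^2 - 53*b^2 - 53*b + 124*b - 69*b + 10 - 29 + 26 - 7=9*b^3 - 19*b^2 + 2*b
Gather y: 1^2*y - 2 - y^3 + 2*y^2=-y^3 + 2*y^2 + y - 2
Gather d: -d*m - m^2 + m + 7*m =-d*m - m^2 + 8*m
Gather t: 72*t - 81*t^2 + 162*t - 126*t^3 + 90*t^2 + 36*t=-126*t^3 + 9*t^2 + 270*t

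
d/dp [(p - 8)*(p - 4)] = 2*p - 12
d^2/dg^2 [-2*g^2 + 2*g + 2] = -4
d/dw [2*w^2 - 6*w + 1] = 4*w - 6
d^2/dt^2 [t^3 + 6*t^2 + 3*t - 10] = 6*t + 12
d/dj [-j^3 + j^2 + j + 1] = -3*j^2 + 2*j + 1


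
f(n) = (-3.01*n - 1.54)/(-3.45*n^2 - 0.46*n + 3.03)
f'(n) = (-3.01*n - 1.54)*(6.9*n + 0.46)/(-3.45*n^2 - 0.46*n + 3.03)^2 - 3.01/(-3.45*n^2 - 0.46*n + 3.03) = (10.3845*n^2 + 1.3846*n - (3.01*n + 1.54)*(6.9*n + 0.46) - 9.1203)/(3.45*n^2 + 0.46*n - 3.03)^2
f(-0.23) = -0.29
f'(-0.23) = -0.91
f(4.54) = 0.22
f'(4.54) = -0.06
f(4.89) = 0.20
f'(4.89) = -0.05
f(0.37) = -1.11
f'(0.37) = -2.66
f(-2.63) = -0.32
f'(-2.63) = -0.14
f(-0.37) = -0.16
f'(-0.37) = -0.98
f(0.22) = -0.80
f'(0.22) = -1.66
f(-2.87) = -0.29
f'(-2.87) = -0.11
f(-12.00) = -0.07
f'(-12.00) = -0.01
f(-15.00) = -0.06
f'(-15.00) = -0.00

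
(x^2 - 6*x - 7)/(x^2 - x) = (x^2 - 6*x - 7)/(x*(x - 1))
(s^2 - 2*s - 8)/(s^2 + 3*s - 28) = (s + 2)/(s + 7)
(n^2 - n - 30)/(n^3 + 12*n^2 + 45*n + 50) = (n - 6)/(n^2 + 7*n + 10)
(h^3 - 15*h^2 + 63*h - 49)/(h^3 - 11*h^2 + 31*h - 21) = (h - 7)/(h - 3)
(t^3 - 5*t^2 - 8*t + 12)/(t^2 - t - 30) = (t^2 + t - 2)/(t + 5)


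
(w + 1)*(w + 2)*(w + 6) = w^3 + 9*w^2 + 20*w + 12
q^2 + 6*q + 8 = (q + 2)*(q + 4)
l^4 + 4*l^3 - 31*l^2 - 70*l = l*(l - 5)*(l + 2)*(l + 7)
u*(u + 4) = u^2 + 4*u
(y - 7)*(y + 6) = y^2 - y - 42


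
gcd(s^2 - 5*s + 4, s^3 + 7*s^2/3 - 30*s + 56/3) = s - 4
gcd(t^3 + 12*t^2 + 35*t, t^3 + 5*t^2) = t^2 + 5*t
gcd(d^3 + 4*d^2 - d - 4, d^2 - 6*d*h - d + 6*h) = d - 1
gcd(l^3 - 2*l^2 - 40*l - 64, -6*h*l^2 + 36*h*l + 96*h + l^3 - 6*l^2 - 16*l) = l^2 - 6*l - 16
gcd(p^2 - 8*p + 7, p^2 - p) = p - 1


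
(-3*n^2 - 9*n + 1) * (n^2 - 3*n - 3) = -3*n^4 + 37*n^2 + 24*n - 3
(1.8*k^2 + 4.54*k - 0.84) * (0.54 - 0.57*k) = -1.026*k^3 - 1.6158*k^2 + 2.9304*k - 0.4536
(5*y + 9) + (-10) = 5*y - 1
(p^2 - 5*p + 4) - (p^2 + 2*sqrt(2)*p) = -5*p - 2*sqrt(2)*p + 4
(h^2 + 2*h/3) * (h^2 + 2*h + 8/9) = h^4 + 8*h^3/3 + 20*h^2/9 + 16*h/27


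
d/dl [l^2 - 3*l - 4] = 2*l - 3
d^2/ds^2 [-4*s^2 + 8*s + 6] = -8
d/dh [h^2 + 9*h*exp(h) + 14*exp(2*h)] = 9*h*exp(h) + 2*h + 28*exp(2*h) + 9*exp(h)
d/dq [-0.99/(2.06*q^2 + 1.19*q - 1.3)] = (4.0788*q + 1.1781)/(2.06*q^2 + 1.19*q - 1.3)^2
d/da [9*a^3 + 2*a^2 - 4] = a*(27*a + 4)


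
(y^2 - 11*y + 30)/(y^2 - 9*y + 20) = (y - 6)/(y - 4)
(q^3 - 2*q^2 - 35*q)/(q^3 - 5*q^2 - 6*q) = (-q^2 + 2*q + 35)/(-q^2 + 5*q + 6)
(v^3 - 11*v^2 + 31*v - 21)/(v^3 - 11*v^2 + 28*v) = (v^2 - 4*v + 3)/(v*(v - 4))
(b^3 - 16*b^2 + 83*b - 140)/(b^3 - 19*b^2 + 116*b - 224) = (b - 5)/(b - 8)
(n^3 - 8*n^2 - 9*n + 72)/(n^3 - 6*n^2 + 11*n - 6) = (n^2 - 5*n - 24)/(n^2 - 3*n + 2)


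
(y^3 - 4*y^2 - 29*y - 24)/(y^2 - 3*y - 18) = (y^2 - 7*y - 8)/(y - 6)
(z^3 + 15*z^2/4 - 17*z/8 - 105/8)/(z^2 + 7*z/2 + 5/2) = (4*z^2 + 5*z - 21)/(4*(z + 1))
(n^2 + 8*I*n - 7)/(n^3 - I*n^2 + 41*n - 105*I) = (n + I)/(n^2 - 8*I*n - 15)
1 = 1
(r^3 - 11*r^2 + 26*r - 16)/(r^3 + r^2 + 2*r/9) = 9*(r^3 - 11*r^2 + 26*r - 16)/(r*(9*r^2 + 9*r + 2))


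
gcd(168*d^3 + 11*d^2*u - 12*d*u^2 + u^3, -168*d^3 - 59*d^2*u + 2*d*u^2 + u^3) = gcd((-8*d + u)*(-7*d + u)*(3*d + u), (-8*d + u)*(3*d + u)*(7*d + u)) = -24*d^2 - 5*d*u + u^2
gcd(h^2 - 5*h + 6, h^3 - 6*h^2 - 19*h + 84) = h - 3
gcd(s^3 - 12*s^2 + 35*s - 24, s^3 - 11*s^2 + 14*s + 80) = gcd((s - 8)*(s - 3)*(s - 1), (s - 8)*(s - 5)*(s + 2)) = s - 8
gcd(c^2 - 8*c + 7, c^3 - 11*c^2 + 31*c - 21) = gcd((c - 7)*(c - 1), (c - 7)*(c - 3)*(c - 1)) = c^2 - 8*c + 7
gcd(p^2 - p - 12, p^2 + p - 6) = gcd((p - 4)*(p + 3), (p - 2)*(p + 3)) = p + 3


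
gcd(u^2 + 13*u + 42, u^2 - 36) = u + 6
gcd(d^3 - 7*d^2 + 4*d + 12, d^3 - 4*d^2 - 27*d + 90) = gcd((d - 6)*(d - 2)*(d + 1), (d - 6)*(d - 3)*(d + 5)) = d - 6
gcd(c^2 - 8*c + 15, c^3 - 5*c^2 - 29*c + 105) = c - 3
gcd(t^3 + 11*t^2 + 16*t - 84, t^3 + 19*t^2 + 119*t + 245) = t + 7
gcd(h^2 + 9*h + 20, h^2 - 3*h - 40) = h + 5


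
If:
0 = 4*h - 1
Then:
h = 1/4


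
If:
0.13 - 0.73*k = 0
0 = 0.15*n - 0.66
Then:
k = 0.18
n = 4.40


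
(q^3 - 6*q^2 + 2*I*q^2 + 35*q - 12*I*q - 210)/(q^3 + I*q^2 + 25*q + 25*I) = (q^2 + q*(-6 + 7*I) - 42*I)/(q^2 + 6*I*q - 5)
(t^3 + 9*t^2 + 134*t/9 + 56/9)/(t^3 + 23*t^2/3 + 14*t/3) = (t + 4/3)/t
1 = 1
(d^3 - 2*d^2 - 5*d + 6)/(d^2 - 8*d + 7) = (d^2 - d - 6)/(d - 7)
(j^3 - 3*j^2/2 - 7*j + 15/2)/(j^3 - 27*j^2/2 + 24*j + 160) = (j^2 - 4*j + 3)/(j^2 - 16*j + 64)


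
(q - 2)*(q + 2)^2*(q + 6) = q^4 + 8*q^3 + 8*q^2 - 32*q - 48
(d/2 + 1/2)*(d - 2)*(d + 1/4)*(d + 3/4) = d^4/2 - 45*d^2/32 - 35*d/32 - 3/16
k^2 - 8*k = k*(k - 8)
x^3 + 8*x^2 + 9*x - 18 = (x - 1)*(x + 3)*(x + 6)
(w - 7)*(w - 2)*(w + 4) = w^3 - 5*w^2 - 22*w + 56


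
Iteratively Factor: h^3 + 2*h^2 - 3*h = (h)*(h^2 + 2*h - 3) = h*(h - 1)*(h + 3)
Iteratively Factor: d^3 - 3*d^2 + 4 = (d - 2)*(d^2 - d - 2) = (d - 2)^2*(d + 1)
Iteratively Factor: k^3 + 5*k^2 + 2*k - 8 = (k + 2)*(k^2 + 3*k - 4) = (k - 1)*(k + 2)*(k + 4)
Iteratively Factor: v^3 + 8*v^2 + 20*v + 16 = (v + 2)*(v^2 + 6*v + 8) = (v + 2)*(v + 4)*(v + 2)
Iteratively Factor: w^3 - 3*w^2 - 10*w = (w + 2)*(w^2 - 5*w) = (w - 5)*(w + 2)*(w)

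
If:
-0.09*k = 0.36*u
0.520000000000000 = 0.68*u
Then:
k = -3.06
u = 0.76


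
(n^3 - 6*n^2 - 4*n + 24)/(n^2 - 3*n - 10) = (n^2 - 8*n + 12)/(n - 5)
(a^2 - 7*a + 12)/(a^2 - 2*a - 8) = (a - 3)/(a + 2)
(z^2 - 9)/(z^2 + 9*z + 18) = (z - 3)/(z + 6)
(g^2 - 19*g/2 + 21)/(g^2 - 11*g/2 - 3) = (2*g - 7)/(2*g + 1)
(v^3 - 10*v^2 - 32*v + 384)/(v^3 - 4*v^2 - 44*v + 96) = (v - 8)/(v - 2)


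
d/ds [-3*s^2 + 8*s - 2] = 8 - 6*s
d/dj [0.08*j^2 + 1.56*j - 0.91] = 0.16*j + 1.56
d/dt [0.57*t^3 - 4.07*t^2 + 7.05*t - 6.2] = 1.71*t^2 - 8.14*t + 7.05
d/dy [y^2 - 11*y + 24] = 2*y - 11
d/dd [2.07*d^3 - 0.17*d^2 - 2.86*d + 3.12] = 6.21*d^2 - 0.34*d - 2.86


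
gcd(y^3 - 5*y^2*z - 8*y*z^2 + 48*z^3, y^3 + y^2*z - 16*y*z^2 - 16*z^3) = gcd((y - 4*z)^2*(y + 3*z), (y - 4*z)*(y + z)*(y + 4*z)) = y - 4*z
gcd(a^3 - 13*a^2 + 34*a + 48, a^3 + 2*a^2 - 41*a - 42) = a^2 - 5*a - 6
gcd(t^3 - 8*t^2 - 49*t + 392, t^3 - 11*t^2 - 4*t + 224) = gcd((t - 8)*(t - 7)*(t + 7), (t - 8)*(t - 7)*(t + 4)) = t^2 - 15*t + 56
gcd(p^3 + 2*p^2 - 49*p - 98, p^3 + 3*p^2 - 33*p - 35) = p + 7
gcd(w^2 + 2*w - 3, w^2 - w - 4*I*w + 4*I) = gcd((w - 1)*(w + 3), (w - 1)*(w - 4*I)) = w - 1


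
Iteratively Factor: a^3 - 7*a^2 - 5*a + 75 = (a - 5)*(a^2 - 2*a - 15) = (a - 5)*(a + 3)*(a - 5)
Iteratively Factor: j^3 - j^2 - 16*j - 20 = (j + 2)*(j^2 - 3*j - 10) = (j + 2)^2*(j - 5)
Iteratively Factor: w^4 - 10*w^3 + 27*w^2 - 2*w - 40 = (w - 5)*(w^3 - 5*w^2 + 2*w + 8) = (w - 5)*(w - 4)*(w^2 - w - 2) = (w - 5)*(w - 4)*(w + 1)*(w - 2)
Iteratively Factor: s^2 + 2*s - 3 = (s - 1)*(s + 3)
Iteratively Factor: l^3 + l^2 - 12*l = (l + 4)*(l^2 - 3*l) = l*(l + 4)*(l - 3)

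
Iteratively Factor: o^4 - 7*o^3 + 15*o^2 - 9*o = (o)*(o^3 - 7*o^2 + 15*o - 9) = o*(o - 1)*(o^2 - 6*o + 9) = o*(o - 3)*(o - 1)*(o - 3)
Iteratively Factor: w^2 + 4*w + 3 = (w + 3)*(w + 1)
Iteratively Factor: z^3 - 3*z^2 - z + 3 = (z - 1)*(z^2 - 2*z - 3) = (z - 3)*(z - 1)*(z + 1)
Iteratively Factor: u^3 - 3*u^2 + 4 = (u - 2)*(u^2 - u - 2) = (u - 2)^2*(u + 1)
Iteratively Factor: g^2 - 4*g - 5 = (g + 1)*(g - 5)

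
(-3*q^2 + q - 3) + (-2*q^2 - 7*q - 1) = -5*q^2 - 6*q - 4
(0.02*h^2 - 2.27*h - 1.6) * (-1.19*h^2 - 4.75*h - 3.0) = -0.0238*h^4 + 2.6063*h^3 + 12.6265*h^2 + 14.41*h + 4.8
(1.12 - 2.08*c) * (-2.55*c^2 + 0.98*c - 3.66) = 5.304*c^3 - 4.8944*c^2 + 8.7104*c - 4.0992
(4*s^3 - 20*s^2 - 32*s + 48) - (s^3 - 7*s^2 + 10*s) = 3*s^3 - 13*s^2 - 42*s + 48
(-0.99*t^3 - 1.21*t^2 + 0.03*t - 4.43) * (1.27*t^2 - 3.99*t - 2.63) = -1.2573*t^5 + 2.4134*t^4 + 7.4697*t^3 - 2.5635*t^2 + 17.5968*t + 11.6509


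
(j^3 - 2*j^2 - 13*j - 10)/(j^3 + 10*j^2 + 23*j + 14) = (j - 5)/(j + 7)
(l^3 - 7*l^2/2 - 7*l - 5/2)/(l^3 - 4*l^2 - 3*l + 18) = (2*l^3 - 7*l^2 - 14*l - 5)/(2*(l^3 - 4*l^2 - 3*l + 18))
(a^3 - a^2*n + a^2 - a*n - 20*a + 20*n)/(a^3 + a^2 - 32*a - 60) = (a^2 - a*n - 4*a + 4*n)/(a^2 - 4*a - 12)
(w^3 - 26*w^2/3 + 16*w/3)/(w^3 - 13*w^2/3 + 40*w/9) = 3*(3*w^2 - 26*w + 16)/(9*w^2 - 39*w + 40)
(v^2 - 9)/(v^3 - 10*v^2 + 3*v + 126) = (v - 3)/(v^2 - 13*v + 42)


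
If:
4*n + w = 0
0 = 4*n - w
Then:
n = 0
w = 0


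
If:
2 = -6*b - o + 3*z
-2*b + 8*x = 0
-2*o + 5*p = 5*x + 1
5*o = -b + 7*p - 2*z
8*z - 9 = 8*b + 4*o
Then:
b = 159/409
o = -683/1636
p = 213/1636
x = 159/1636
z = 2135/1636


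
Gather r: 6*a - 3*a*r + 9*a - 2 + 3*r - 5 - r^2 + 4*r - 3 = 15*a - r^2 + r*(7 - 3*a) - 10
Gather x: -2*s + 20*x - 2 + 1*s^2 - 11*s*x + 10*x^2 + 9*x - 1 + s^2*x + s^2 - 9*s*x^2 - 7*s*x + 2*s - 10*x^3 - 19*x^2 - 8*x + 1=2*s^2 - 10*x^3 + x^2*(-9*s - 9) + x*(s^2 - 18*s + 21) - 2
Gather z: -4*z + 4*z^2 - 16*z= 4*z^2 - 20*z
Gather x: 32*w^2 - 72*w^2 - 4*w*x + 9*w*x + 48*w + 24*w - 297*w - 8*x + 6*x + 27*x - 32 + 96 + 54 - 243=-40*w^2 - 225*w + x*(5*w + 25) - 125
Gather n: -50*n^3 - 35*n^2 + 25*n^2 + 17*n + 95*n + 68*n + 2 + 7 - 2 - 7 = -50*n^3 - 10*n^2 + 180*n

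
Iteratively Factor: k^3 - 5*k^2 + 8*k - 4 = (k - 2)*(k^2 - 3*k + 2) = (k - 2)*(k - 1)*(k - 2)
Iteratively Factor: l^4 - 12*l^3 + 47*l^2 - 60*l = (l - 3)*(l^3 - 9*l^2 + 20*l) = (l - 4)*(l - 3)*(l^2 - 5*l) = l*(l - 4)*(l - 3)*(l - 5)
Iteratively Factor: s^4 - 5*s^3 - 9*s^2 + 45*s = (s - 3)*(s^3 - 2*s^2 - 15*s) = (s - 5)*(s - 3)*(s^2 + 3*s) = s*(s - 5)*(s - 3)*(s + 3)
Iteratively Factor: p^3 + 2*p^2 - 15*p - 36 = (p - 4)*(p^2 + 6*p + 9) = (p - 4)*(p + 3)*(p + 3)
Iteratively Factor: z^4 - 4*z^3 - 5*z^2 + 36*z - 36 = (z - 3)*(z^3 - z^2 - 8*z + 12) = (z - 3)*(z + 3)*(z^2 - 4*z + 4) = (z - 3)*(z - 2)*(z + 3)*(z - 2)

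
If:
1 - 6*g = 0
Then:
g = 1/6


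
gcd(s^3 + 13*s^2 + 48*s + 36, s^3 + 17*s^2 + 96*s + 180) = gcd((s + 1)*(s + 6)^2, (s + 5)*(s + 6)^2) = s^2 + 12*s + 36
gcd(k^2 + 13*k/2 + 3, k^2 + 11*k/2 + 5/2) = k + 1/2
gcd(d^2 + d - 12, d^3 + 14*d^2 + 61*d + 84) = d + 4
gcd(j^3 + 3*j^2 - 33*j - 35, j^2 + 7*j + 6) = j + 1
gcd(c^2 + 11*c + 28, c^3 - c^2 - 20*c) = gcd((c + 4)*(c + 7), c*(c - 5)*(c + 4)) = c + 4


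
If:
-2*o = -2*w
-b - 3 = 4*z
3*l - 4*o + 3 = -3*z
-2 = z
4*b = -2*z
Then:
No Solution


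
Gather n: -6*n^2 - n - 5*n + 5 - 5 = -6*n^2 - 6*n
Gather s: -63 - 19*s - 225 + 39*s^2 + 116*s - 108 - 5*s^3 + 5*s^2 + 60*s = -5*s^3 + 44*s^2 + 157*s - 396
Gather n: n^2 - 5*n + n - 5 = n^2 - 4*n - 5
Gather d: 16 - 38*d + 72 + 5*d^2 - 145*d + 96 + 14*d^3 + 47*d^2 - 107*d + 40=14*d^3 + 52*d^2 - 290*d + 224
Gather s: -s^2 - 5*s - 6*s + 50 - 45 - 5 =-s^2 - 11*s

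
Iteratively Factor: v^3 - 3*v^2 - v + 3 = (v + 1)*(v^2 - 4*v + 3) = (v - 3)*(v + 1)*(v - 1)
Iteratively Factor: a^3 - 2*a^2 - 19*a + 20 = (a + 4)*(a^2 - 6*a + 5) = (a - 1)*(a + 4)*(a - 5)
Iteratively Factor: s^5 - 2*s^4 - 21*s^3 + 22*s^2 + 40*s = (s + 1)*(s^4 - 3*s^3 - 18*s^2 + 40*s) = s*(s + 1)*(s^3 - 3*s^2 - 18*s + 40) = s*(s - 2)*(s + 1)*(s^2 - s - 20) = s*(s - 5)*(s - 2)*(s + 1)*(s + 4)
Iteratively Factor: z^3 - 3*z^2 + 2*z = (z)*(z^2 - 3*z + 2) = z*(z - 1)*(z - 2)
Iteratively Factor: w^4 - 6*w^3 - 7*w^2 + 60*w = (w - 4)*(w^3 - 2*w^2 - 15*w) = w*(w - 4)*(w^2 - 2*w - 15) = w*(w - 5)*(w - 4)*(w + 3)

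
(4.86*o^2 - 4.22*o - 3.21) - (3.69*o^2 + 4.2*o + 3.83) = 1.17*o^2 - 8.42*o - 7.04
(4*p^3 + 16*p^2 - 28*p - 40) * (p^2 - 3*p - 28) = 4*p^5 + 4*p^4 - 188*p^3 - 404*p^2 + 904*p + 1120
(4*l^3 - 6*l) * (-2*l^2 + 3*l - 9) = -8*l^5 + 12*l^4 - 24*l^3 - 18*l^2 + 54*l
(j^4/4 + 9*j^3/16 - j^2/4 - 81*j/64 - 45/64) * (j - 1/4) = j^5/4 + j^4/2 - 25*j^3/64 - 77*j^2/64 - 99*j/256 + 45/256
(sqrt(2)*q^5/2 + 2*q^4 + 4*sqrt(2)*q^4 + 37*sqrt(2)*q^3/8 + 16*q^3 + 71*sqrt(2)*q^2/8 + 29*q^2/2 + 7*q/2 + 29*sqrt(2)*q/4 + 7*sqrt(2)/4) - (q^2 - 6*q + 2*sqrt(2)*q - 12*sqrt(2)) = sqrt(2)*q^5/2 + 2*q^4 + 4*sqrt(2)*q^4 + 37*sqrt(2)*q^3/8 + 16*q^3 + 71*sqrt(2)*q^2/8 + 27*q^2/2 + 21*sqrt(2)*q/4 + 19*q/2 + 55*sqrt(2)/4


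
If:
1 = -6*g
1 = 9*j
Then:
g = -1/6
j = 1/9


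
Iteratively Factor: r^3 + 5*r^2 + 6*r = (r + 3)*(r^2 + 2*r) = (r + 2)*(r + 3)*(r)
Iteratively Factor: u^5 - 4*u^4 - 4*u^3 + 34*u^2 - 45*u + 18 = (u + 3)*(u^4 - 7*u^3 + 17*u^2 - 17*u + 6) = (u - 2)*(u + 3)*(u^3 - 5*u^2 + 7*u - 3) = (u - 2)*(u - 1)*(u + 3)*(u^2 - 4*u + 3) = (u - 3)*(u - 2)*(u - 1)*(u + 3)*(u - 1)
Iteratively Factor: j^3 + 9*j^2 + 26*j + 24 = (j + 3)*(j^2 + 6*j + 8) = (j + 2)*(j + 3)*(j + 4)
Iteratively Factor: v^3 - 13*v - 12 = (v + 3)*(v^2 - 3*v - 4) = (v + 1)*(v + 3)*(v - 4)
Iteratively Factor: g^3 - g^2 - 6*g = (g + 2)*(g^2 - 3*g) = g*(g + 2)*(g - 3)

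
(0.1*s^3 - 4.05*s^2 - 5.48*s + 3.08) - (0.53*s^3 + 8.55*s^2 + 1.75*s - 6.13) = -0.43*s^3 - 12.6*s^2 - 7.23*s + 9.21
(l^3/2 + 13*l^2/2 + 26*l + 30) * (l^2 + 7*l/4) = l^5/2 + 59*l^4/8 + 299*l^3/8 + 151*l^2/2 + 105*l/2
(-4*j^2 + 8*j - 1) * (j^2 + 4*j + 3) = -4*j^4 - 8*j^3 + 19*j^2 + 20*j - 3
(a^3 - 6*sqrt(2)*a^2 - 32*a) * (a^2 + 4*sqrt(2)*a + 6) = a^5 - 2*sqrt(2)*a^4 - 74*a^3 - 164*sqrt(2)*a^2 - 192*a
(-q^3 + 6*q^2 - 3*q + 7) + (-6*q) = -q^3 + 6*q^2 - 9*q + 7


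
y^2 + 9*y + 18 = (y + 3)*(y + 6)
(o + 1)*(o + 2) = o^2 + 3*o + 2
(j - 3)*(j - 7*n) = j^2 - 7*j*n - 3*j + 21*n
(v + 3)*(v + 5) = v^2 + 8*v + 15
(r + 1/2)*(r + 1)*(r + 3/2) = r^3 + 3*r^2 + 11*r/4 + 3/4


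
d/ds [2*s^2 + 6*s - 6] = 4*s + 6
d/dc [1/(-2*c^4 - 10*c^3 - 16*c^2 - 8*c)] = (4*c^3 + 15*c^2 + 16*c + 4)/(2*c^2*(c^3 + 5*c^2 + 8*c + 4)^2)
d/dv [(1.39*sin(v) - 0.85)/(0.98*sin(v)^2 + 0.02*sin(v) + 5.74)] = (-1.3622*sin(v)^2 + 1.666*sin(v) + 7.9956)*cos(v)/(0.9604*sin(v)^4 + 0.0392*sin(v)^3 + 11.2508*sin(v)^2 + 0.2296*sin(v) + 32.9476)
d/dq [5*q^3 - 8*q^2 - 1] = q*(15*q - 16)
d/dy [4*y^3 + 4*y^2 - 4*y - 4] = 12*y^2 + 8*y - 4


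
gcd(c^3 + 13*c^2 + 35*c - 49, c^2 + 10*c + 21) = c + 7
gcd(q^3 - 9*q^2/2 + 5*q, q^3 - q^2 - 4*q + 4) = q - 2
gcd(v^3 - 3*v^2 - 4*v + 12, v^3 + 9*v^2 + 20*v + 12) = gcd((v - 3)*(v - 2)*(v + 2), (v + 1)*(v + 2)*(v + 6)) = v + 2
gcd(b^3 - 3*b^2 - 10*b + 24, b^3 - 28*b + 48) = b^2 - 6*b + 8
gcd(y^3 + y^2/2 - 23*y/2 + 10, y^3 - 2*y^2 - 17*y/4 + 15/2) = y - 5/2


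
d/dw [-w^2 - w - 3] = -2*w - 1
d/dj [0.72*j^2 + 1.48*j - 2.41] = 1.44*j + 1.48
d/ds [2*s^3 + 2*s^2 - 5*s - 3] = 6*s^2 + 4*s - 5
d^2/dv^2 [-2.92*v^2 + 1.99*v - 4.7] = -5.84000000000000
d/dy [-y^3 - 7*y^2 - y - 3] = -3*y^2 - 14*y - 1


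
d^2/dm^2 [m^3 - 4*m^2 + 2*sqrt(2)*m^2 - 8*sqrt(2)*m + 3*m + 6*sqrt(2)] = 6*m - 8 + 4*sqrt(2)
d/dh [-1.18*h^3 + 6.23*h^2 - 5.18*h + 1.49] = -3.54*h^2 + 12.46*h - 5.18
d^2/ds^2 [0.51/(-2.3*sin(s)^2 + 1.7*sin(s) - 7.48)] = (10.7916*sin(s)^4 - 5.9823*sin(s)^3 - 49.80966*sin(s)^2 + 18.44976*sin(s) + 14.60028)/(2.3*sin(s)^2 - 1.7*sin(s) + 7.48)^3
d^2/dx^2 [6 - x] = 0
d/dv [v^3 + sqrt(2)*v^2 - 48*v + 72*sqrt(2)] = 3*v^2 + 2*sqrt(2)*v - 48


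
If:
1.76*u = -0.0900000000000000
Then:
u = -0.05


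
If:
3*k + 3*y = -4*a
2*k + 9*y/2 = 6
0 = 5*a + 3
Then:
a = -3/5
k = -24/25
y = 44/25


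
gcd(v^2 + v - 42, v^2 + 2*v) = 1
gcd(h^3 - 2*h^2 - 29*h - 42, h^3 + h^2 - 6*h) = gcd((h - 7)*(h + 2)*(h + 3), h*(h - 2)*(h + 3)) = h + 3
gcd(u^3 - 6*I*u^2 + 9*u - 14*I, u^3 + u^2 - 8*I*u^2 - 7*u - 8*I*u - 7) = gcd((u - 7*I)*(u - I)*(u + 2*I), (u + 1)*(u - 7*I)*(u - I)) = u^2 - 8*I*u - 7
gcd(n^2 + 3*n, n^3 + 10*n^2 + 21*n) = n^2 + 3*n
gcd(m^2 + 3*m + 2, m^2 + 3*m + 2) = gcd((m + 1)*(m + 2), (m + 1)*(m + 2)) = m^2 + 3*m + 2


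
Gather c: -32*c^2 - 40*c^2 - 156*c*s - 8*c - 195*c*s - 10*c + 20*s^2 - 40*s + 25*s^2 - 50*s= -72*c^2 + c*(-351*s - 18) + 45*s^2 - 90*s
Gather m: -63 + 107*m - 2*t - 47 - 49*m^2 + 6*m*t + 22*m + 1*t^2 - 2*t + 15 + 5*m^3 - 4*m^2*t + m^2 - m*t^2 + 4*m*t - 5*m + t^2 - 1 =5*m^3 + m^2*(-4*t - 48) + m*(-t^2 + 10*t + 124) + 2*t^2 - 4*t - 96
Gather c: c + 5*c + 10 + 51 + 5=6*c + 66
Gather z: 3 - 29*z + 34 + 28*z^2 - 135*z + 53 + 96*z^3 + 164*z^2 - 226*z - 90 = 96*z^3 + 192*z^2 - 390*z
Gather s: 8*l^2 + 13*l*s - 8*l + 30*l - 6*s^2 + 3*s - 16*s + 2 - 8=8*l^2 + 22*l - 6*s^2 + s*(13*l - 13) - 6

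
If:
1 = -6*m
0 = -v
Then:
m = -1/6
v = 0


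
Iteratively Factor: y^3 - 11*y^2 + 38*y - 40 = (y - 2)*(y^2 - 9*y + 20) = (y - 4)*(y - 2)*(y - 5)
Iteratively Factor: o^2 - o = (o)*(o - 1)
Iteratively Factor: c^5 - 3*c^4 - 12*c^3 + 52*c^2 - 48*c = (c - 3)*(c^4 - 12*c^2 + 16*c) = (c - 3)*(c + 4)*(c^3 - 4*c^2 + 4*c) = c*(c - 3)*(c + 4)*(c^2 - 4*c + 4) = c*(c - 3)*(c - 2)*(c + 4)*(c - 2)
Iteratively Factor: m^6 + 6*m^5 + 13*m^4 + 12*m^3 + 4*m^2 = (m + 1)*(m^5 + 5*m^4 + 8*m^3 + 4*m^2) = (m + 1)*(m + 2)*(m^4 + 3*m^3 + 2*m^2) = m*(m + 1)*(m + 2)*(m^3 + 3*m^2 + 2*m) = m*(m + 1)*(m + 2)^2*(m^2 + m) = m^2*(m + 1)*(m + 2)^2*(m + 1)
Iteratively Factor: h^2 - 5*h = (h - 5)*(h)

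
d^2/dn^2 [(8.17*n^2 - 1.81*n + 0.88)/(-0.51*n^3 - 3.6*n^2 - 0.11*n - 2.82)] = (-4.25003400000001*n^6 + 2.82468600000004*n^5 + 19.942326*n^4 + 191.833194*n^3 + 397.688328*n^2 - 104.747904*n - 113.218916)/(0.132651*n^9 + 2.80908*n^8 + 19.914633*n^7 + 50.068206*n^6 + 35.360433*n^5 + 110.721492*n^4 + 18.868823*n^3 + 85.988286*n^2 + 2.624292*n + 22.425768)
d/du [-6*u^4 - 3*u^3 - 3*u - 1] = -24*u^3 - 9*u^2 - 3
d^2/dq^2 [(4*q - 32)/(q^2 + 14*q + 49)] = 8*(q - 38)/(q^4 + 28*q^3 + 294*q^2 + 1372*q + 2401)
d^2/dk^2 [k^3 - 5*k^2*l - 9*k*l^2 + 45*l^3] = 6*k - 10*l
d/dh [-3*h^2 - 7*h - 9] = -6*h - 7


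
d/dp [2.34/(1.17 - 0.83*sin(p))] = 1.9422*cos(p)/(0.83*sin(p) - 1.17)^2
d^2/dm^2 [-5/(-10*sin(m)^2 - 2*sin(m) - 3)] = 10*(-200*sin(m)^4 - 30*sin(m)^3 + 358*sin(m)^2 + 63*sin(m) - 26)/(10*sin(m)^2 + 2*sin(m) + 3)^3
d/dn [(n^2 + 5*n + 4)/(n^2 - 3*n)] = 4*(-2*n^2 - 2*n + 3)/(n^2*(n^2 - 6*n + 9))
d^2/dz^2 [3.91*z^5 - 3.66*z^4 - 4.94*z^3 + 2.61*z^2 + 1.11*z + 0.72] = 78.2*z^3 - 43.92*z^2 - 29.64*z + 5.22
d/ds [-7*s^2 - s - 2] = -14*s - 1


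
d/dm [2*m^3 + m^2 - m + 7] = 6*m^2 + 2*m - 1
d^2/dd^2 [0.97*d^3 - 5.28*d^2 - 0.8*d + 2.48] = 5.82*d - 10.56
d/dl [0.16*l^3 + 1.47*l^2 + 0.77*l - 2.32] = 0.48*l^2 + 2.94*l + 0.77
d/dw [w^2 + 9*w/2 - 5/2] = 2*w + 9/2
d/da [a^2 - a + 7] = 2*a - 1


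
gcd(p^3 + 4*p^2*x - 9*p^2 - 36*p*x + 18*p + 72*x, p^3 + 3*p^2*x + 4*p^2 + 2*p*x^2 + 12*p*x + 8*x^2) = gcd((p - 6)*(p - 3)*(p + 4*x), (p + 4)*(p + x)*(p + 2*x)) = 1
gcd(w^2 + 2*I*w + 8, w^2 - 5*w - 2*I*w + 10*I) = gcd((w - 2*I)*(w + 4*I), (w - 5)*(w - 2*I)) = w - 2*I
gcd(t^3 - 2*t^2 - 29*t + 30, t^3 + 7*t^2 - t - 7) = t - 1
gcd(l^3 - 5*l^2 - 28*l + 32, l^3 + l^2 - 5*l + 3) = l - 1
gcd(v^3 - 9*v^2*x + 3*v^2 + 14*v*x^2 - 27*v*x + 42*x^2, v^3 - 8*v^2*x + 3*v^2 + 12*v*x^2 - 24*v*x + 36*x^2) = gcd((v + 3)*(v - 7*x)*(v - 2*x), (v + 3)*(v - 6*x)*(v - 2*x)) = -v^2 + 2*v*x - 3*v + 6*x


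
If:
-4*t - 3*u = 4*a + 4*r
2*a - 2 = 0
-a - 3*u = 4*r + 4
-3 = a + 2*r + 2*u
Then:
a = 1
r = 1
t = 1/4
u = -3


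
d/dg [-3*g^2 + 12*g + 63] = 12 - 6*g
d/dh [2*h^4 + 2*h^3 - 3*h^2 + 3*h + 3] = 8*h^3 + 6*h^2 - 6*h + 3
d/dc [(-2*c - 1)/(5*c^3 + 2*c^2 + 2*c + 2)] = (20*c^3 + 19*c^2 + 4*c - 2)/(25*c^6 + 20*c^5 + 24*c^4 + 28*c^3 + 12*c^2 + 8*c + 4)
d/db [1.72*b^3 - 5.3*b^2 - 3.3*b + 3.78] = 5.16*b^2 - 10.6*b - 3.3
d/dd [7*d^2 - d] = 14*d - 1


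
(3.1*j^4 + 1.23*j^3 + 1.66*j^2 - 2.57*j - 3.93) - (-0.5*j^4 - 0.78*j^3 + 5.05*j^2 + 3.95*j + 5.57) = 3.6*j^4 + 2.01*j^3 - 3.39*j^2 - 6.52*j - 9.5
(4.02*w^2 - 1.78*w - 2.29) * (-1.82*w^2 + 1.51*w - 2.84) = -7.3164*w^4 + 9.3098*w^3 - 9.9368*w^2 + 1.5973*w + 6.5036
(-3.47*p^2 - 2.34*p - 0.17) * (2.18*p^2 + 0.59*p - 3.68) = -7.5646*p^4 - 7.1485*p^3 + 11.0184*p^2 + 8.5109*p + 0.6256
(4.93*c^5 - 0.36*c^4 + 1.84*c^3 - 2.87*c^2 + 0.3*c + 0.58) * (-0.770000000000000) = -3.7961*c^5 + 0.2772*c^4 - 1.4168*c^3 + 2.2099*c^2 - 0.231*c - 0.4466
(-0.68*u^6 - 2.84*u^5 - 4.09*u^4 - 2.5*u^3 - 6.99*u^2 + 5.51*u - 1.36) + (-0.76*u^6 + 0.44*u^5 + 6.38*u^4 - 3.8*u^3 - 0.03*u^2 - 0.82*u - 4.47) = -1.44*u^6 - 2.4*u^5 + 2.29*u^4 - 6.3*u^3 - 7.02*u^2 + 4.69*u - 5.83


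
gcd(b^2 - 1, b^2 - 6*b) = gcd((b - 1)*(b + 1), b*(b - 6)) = 1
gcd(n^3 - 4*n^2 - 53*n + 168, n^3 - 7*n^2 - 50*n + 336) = n^2 - n - 56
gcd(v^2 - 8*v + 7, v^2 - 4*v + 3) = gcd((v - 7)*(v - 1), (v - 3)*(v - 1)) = v - 1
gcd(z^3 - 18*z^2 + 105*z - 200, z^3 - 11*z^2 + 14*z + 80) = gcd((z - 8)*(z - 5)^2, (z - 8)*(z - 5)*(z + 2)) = z^2 - 13*z + 40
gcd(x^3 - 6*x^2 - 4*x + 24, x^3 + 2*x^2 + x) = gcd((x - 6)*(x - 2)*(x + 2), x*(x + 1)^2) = 1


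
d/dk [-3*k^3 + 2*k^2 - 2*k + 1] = -9*k^2 + 4*k - 2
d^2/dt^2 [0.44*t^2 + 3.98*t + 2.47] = 0.880000000000000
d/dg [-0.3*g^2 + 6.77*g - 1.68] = 6.77 - 0.6*g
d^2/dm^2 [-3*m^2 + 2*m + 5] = -6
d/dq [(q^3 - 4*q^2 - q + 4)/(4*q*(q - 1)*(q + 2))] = (5*q^2 + 8*q + 8)/(4*q^2*(q^2 + 4*q + 4))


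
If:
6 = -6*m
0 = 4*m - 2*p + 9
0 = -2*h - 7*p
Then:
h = -35/4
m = -1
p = 5/2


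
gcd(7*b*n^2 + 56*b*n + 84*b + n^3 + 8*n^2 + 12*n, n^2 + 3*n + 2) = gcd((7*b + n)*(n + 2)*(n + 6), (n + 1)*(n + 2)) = n + 2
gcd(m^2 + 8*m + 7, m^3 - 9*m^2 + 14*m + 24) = m + 1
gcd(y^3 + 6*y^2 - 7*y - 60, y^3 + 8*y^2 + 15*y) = y + 5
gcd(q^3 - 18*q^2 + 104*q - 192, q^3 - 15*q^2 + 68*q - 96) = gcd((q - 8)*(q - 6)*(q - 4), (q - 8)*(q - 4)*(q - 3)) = q^2 - 12*q + 32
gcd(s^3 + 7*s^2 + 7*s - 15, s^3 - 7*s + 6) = s^2 + 2*s - 3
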